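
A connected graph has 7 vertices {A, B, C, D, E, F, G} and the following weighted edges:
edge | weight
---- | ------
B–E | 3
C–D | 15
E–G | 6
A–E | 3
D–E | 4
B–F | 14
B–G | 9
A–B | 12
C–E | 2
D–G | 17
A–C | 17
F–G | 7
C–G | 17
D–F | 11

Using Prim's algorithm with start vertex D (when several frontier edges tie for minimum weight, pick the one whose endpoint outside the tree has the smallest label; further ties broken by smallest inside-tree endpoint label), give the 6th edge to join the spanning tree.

F-G

Prim, starting at D.
Step 1: frontier [D–E 4, D–F 11, C–D 15, D–G 17] → take D–E (4); add E.
Step 2: frontier [D–F 11, C–D 15, D–G 17, C–E 2, A–E 3, B–E 3, E–G 6] → take C–E (2); add C.
Step 3: frontier [A–C 17, C–G 17, D–F 11, D–G 17, A–E 3, B–E 3, E–G 6] → take A–E (3); add A.
Step 4: frontier [A–B 12, C–G 17, D–F 11, D–G 17, B–E 3, E–G 6] → take B–E (3); add B.
Step 5: frontier [B–G 9, B–F 14, C–G 17, D–F 11, D–G 17, E–G 6] → take E–G (6); add G.
Step 6: frontier [B–F 14, D–F 11, F–G 7] → take F–G (7); add F.
The 6th edge added is F–G.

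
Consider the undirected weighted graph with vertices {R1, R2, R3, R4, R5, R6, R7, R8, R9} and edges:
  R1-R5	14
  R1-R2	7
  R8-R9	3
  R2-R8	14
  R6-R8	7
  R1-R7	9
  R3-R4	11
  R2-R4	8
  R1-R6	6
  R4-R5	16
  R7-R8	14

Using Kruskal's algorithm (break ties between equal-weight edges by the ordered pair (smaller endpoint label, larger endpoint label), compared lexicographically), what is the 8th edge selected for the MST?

R1-R5

Sort edges by weight, then run Kruskal:
R8-R9 (3): add — endpoints in different components.
R1-R6 (6): add — endpoints in different components.
R1-R2 (7): add — endpoints in different components.
R6-R8 (7): add — endpoints in different components.
R2-R4 (8): add — endpoints in different components.
R1-R7 (9): add — endpoints in different components.
R3-R4 (11): add — endpoints in different components.
R1-R5 (14): add — endpoints in different components.
The 8th edge added is R1-R5.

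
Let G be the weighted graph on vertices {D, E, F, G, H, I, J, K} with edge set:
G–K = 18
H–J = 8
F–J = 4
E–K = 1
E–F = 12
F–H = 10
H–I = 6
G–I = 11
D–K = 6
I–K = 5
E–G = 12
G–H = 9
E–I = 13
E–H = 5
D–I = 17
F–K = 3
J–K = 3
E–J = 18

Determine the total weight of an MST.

32

Kruskal: consider edges lightest-first.
E–K (1): add — endpoints in different components.
F–K (3): add — endpoints in different components.
J–K (3): add — endpoints in different components.
F–J (4): skip — F and J already connected.
E–H (5): add — endpoints in different components.
I–K (5): add — endpoints in different components.
D–K (6): add — endpoints in different components.
H–I (6): skip — H and I already connected.
H–J (8): skip — H and J already connected.
G–H (9): add — endpoints in different components.
MST edges: E–K, F–K, J–K, E–H, I–K, D–K, G–H; total weight 1+3+3+5+5+6+9 = 32.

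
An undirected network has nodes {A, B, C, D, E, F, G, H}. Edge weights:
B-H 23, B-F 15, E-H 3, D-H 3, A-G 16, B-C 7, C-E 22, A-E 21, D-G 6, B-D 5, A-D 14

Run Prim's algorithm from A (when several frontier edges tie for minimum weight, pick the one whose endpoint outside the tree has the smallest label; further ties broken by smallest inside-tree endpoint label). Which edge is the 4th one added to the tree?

Prim's algorithm from A:
Step 1: cheapest edge leaving the tree is A-D (14); add D.
Step 2: cheapest edge leaving the tree is D-H (3); add H.
Step 3: cheapest edge leaving the tree is E-H (3); add E.
Step 4: cheapest edge leaving the tree is B-D (5); add B.
Step 5: cheapest edge leaving the tree is D-G (6); add G.
Step 6: cheapest edge leaving the tree is B-C (7); add C.
Step 7: cheapest edge leaving the tree is B-F (15); add F.
The 4th edge added is B-D.

B-D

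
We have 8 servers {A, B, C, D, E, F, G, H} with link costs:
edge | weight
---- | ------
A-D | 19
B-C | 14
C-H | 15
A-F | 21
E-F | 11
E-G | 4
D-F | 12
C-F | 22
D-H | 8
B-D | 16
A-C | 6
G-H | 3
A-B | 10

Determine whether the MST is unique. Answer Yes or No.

Yes

Kruskal's algorithm — process edges by increasing weight (ties by edge label):
G-H (3): add — endpoints in different components.
E-G (4): add — endpoints in different components.
A-C (6): add — endpoints in different components.
D-H (8): add — endpoints in different components.
A-B (10): add — endpoints in different components.
E-F (11): add — endpoints in different components.
D-F (12): skip — D and F already connected.
B-C (14): skip — B and C already connected.
C-H (15): add — endpoints in different components.
Every non-tree edge has weight strictly greater than the heaviest edge on the tree path between its endpoints, so the MST is unique.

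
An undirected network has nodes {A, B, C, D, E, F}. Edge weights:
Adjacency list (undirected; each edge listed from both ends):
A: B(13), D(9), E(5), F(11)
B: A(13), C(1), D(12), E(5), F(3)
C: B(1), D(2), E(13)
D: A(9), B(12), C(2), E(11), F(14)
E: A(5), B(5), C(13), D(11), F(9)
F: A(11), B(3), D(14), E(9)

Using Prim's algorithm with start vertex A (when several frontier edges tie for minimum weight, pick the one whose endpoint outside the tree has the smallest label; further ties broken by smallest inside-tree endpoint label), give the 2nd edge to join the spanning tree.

B-E

Prim, starting at A.
Step 1: cheapest edge leaving the tree is A–E (5); add E.
Step 2: cheapest edge leaving the tree is B–E (5); add B.
Step 3: cheapest edge leaving the tree is B–C (1); add C.
Step 4: cheapest edge leaving the tree is C–D (2); add D.
Step 5: cheapest edge leaving the tree is B–F (3); add F.
The 2nd edge added is B–E.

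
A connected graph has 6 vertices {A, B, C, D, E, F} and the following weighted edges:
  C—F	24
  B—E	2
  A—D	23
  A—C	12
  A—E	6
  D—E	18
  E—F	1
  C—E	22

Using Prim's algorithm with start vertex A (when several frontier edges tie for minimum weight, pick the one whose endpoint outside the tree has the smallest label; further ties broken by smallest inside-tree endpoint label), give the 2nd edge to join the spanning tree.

E-F

Prim, starting at A.
Step 1: cheapest edge leaving the tree is A—E (6); add E.
Step 2: cheapest edge leaving the tree is E—F (1); add F.
Step 3: cheapest edge leaving the tree is B—E (2); add B.
Step 4: cheapest edge leaving the tree is A—C (12); add C.
Step 5: cheapest edge leaving the tree is D—E (18); add D.
The 2nd edge added is E—F.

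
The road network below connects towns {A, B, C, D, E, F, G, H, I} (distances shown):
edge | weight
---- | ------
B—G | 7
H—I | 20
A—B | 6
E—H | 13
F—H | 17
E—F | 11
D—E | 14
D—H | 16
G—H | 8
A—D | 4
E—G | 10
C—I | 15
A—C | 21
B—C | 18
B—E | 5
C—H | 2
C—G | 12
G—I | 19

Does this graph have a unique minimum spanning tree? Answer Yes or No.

Sort edges by weight, then run Kruskal:
C—H (2): add — endpoints in different components.
A—D (4): add — endpoints in different components.
B—E (5): add — endpoints in different components.
A—B (6): add — endpoints in different components.
B—G (7): add — endpoints in different components.
G—H (8): add — endpoints in different components.
E—G (10): skip — E and G already connected.
E—F (11): add — endpoints in different components.
C—G (12): skip — C and G already connected.
E—H (13): skip — E and H already connected.
D—E (14): skip — D and E already connected.
C—I (15): add — endpoints in different components.
Every non-tree edge has weight strictly greater than the heaviest edge on the tree path between its endpoints, so the MST is unique.

Yes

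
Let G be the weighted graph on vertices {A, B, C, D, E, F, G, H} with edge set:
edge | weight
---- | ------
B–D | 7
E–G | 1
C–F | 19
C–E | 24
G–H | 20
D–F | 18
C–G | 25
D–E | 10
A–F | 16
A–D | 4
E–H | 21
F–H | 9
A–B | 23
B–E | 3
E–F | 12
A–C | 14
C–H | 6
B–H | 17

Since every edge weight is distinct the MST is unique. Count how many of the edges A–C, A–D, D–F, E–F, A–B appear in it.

Kruskal: consider edges lightest-first.
E–G (1): add — endpoints in different components.
B–E (3): add — endpoints in different components.
A–D (4): add — endpoints in different components.
C–H (6): add — endpoints in different components.
B–D (7): add — endpoints in different components.
F–H (9): add — endpoints in different components.
D–E (10): skip — D and E already connected.
E–F (12): add — endpoints in different components.
MST edge set: {E–G, B–E, A–D, C–H, B–D, F–H, E–F}.
Of the listed edges, {A–D, E–F} are in the MST → 2.

2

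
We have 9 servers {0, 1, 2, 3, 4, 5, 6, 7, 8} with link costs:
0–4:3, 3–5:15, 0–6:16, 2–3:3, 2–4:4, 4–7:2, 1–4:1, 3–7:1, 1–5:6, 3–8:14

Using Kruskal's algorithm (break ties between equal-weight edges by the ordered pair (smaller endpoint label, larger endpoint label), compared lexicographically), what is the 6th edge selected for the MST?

Kruskal's algorithm — process edges by increasing weight (ties by edge label):
1–4 (1): add — endpoints in different components.
3–7 (1): add — endpoints in different components.
4–7 (2): add — endpoints in different components.
0–4 (3): add — endpoints in different components.
2–3 (3): add — endpoints in different components.
2–4 (4): skip — 2 and 4 already connected.
1–5 (6): add — endpoints in different components.
3–8 (14): add — endpoints in different components.
3–5 (15): skip — 3 and 5 already connected.
0–6 (16): add — endpoints in different components.
The 6th edge added is 1–5.

1-5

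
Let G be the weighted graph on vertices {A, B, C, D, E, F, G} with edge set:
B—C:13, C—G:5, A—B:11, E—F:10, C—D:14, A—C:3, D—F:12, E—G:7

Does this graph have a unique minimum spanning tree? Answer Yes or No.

Yes

Kruskal's algorithm — process edges by increasing weight (ties by edge label):
A—C (3): add. Components now {A,C} {B} {D} {E} {F} {G}
C—G (5): add. Components now {A,C,G} {B} {D} {E} {F}
E—G (7): add. Components now {A,C,E,G} {B} {D} {F}
E—F (10): add. Components now {A,C,E,F,G} {B} {D}
A—B (11): add. Components now {A,B,C,E,F,G} {D}
D—F (12): add. Components now {A,B,C,D,E,F,G}
Every non-tree edge has weight strictly greater than the heaviest edge on the tree path between its endpoints, so the MST is unique.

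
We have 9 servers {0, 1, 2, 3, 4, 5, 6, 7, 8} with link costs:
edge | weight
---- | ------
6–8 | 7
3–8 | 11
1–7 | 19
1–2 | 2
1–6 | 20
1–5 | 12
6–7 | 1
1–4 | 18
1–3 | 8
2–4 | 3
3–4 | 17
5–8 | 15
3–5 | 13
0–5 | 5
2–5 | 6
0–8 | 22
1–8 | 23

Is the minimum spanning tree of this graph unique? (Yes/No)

Yes

Sort edges by weight, then run Kruskal:
6–7 (1): add — endpoints in different components.
1–2 (2): add — endpoints in different components.
2–4 (3): add — endpoints in different components.
0–5 (5): add — endpoints in different components.
2–5 (6): add — endpoints in different components.
6–8 (7): add — endpoints in different components.
1–3 (8): add — endpoints in different components.
3–8 (11): add — endpoints in different components.
Every non-tree edge has weight strictly greater than the heaviest edge on the tree path between its endpoints, so the MST is unique.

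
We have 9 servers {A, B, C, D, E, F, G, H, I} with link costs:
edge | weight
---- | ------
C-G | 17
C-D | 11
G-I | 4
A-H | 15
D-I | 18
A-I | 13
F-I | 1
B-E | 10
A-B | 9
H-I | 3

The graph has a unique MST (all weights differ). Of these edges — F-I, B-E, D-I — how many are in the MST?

Kruskal's algorithm — process edges by increasing weight (ties by edge label):
F-I (1): add — endpoints in different components.
H-I (3): add — endpoints in different components.
G-I (4): add — endpoints in different components.
A-B (9): add — endpoints in different components.
B-E (10): add — endpoints in different components.
C-D (11): add — endpoints in different components.
A-I (13): add — endpoints in different components.
A-H (15): skip — A and H already connected.
C-G (17): add — endpoints in different components.
MST edge set: {F-I, H-I, G-I, A-B, B-E, C-D, A-I, C-G}.
Of the listed edges, {F-I, B-E} are in the MST → 2.

2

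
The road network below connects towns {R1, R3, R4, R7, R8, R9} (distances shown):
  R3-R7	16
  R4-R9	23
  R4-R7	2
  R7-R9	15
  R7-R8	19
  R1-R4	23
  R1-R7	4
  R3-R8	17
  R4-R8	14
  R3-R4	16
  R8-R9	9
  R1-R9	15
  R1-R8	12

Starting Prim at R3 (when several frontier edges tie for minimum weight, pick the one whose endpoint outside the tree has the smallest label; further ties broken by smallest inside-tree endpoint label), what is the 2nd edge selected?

R4-R7

Grow the tree from R3 using Prim:
Step 1: frontier [R3-R4 16, R3-R7 16, R3-R8 17] → take R3-R4 (16); add R4.
Step 2: frontier [R3-R7 16, R3-R8 17, R4-R7 2, R4-R8 14, R1-R4 23, R4-R9 23] → take R4-R7 (2); add R7.
Step 3: frontier [R3-R8 17, R4-R8 14, R1-R4 23, R4-R9 23, R1-R7 4, R7-R9 15, R7-R8 19] → take R1-R7 (4); add R1.
Step 4: frontier [R1-R8 12, R1-R9 15, R3-R8 17, R4-R8 14, R4-R9 23, R7-R9 15, R7-R8 19] → take R1-R8 (12); add R8.
Step 5: frontier [R1-R9 15, R4-R9 23, R7-R9 15, R8-R9 9] → take R8-R9 (9); add R9.
The 2nd edge added is R4-R7.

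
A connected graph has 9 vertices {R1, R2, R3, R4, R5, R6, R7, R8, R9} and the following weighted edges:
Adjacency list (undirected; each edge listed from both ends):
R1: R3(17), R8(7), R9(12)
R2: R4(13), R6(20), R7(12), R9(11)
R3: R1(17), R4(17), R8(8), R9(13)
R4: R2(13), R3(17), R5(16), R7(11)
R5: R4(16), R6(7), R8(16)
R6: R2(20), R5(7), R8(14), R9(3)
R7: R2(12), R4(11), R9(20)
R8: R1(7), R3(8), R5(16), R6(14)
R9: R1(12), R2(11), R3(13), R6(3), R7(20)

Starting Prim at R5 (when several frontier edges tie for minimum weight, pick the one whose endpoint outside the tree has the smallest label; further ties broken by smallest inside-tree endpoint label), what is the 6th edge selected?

R3-R8

Prim, starting at R5.
Step 1: cheapest edge leaving the tree is R5–R6 (7); add R6.
Step 2: cheapest edge leaving the tree is R6–R9 (3); add R9.
Step 3: cheapest edge leaving the tree is R2–R9 (11); add R2.
Step 4: cheapest edge leaving the tree is R1–R9 (12); add R1.
Step 5: cheapest edge leaving the tree is R1–R8 (7); add R8.
Step 6: cheapest edge leaving the tree is R3–R8 (8); add R3.
Step 7: cheapest edge leaving the tree is R2–R7 (12); add R7.
Step 8: cheapest edge leaving the tree is R4–R7 (11); add R4.
The 6th edge added is R3–R8.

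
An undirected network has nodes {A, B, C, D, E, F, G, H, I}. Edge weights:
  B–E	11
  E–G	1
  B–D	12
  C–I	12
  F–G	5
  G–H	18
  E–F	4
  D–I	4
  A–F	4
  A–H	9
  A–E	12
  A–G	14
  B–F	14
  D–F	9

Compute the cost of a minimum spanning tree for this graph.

54

Prim, starting at I.
Step 1: frontier [D–I 4, C–I 12] → take D–I (4); add D.
Step 2: frontier [D–F 9, B–D 12, C–I 12] → take D–F (9); add F.
Step 3: frontier [B–D 12, A–F 4, E–F 4, F–G 5, B–F 14, C–I 12] → take A–F (4); add A.
Step 4: frontier [A–H 9, A–E 12, A–G 14, B–D 12, E–F 4, F–G 5, B–F 14, C–I 12] → take E–F (4); add E.
Step 5: frontier [A–H 9, A–G 14, B–D 12, E–G 1, B–E 11, F–G 5, B–F 14, C–I 12] → take E–G (1); add G.
Step 6: frontier [A–H 9, B–D 12, B–E 11, B–F 14, G–H 18, C–I 12] → take A–H (9); add H.
Step 7: frontier [B–D 12, B–E 11, B–F 14, C–I 12] → take B–E (11); add B.
Step 8: frontier [C–I 12] → take C–I (12); add C.
MST edges: D–I, D–F, A–F, E–F, E–G, A–H, B–E, C–I; total weight 4+9+4+4+1+9+11+12 = 54.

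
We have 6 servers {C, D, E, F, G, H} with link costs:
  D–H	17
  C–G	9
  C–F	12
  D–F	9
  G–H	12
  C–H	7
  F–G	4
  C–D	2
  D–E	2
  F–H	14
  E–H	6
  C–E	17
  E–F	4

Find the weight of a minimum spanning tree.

Kruskal's algorithm — process edges by increasing weight (ties by edge label):
C–D (2): add — endpoints in different components.
D–E (2): add — endpoints in different components.
E–F (4): add — endpoints in different components.
F–G (4): add — endpoints in different components.
E–H (6): add — endpoints in different components.
MST edges: C–D, D–E, E–F, F–G, E–H; total weight 2+2+4+4+6 = 18.

18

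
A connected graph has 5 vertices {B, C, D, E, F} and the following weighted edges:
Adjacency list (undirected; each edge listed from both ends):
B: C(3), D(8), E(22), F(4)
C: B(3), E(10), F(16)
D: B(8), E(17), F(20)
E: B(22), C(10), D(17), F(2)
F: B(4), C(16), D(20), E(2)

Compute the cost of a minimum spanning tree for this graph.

Kruskal's algorithm — process edges by increasing weight (ties by edge label):
E–F (2): add. Components now {B} {C} {D} {E,F}
B–C (3): add. Components now {B,C} {D} {E,F}
B–F (4): add. Components now {B,C,E,F} {D}
B–D (8): add. Components now {B,C,D,E,F}
MST edges: E–F, B–C, B–F, B–D; total weight 2+3+4+8 = 17.

17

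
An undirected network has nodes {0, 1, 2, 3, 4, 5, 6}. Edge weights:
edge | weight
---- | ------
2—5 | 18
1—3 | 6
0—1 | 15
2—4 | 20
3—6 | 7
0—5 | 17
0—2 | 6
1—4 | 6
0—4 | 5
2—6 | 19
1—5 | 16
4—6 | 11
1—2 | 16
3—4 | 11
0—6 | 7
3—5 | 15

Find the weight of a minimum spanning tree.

Kruskal: consider edges lightest-first.
0—4 (5): add. Components now {0,4} {1} {2} {3} {5} {6}
0—2 (6): add. Components now {0,2,4} {1} {3} {5} {6}
1—3 (6): add. Components now {0,2,4} {1,3} {5} {6}
1—4 (6): add. Components now {0,1,2,3,4} {5} {6}
0—6 (7): add. Components now {0,1,2,3,4,6} {5}
3—6 (7): skip — 3 and 6 already connected.
3—4 (11): skip — 3 and 4 already connected.
4—6 (11): skip — 4 and 6 already connected.
0—1 (15): skip — 0 and 1 already connected.
3—5 (15): add. Components now {0,1,2,3,4,5,6}
MST edges: 0—4, 0—2, 1—3, 1—4, 0—6, 3—5; total weight 5+6+6+6+7+15 = 45.

45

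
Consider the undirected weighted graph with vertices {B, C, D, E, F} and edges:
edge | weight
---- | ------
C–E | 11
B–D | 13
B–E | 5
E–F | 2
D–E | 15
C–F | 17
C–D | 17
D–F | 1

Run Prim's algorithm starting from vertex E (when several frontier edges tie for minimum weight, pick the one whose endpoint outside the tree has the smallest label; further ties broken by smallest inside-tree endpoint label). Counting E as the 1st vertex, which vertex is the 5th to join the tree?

Grow the tree from E using Prim:
Step 1: frontier [E–F 2, B–E 5, C–E 11, D–E 15] → take E–F (2); add F.
Step 2: frontier [B–E 5, C–E 11, D–E 15, D–F 1, C–F 17] → take D–F (1); add D.
Step 3: frontier [B–D 13, C–D 17, B–E 5, C–E 11, C–F 17] → take B–E (5); add B.
Step 4: frontier [C–D 17, C–E 11, C–F 17] → take C–E (11); add C.
Vertex order: E, F, D, B, C. The 5th vertex is C.

C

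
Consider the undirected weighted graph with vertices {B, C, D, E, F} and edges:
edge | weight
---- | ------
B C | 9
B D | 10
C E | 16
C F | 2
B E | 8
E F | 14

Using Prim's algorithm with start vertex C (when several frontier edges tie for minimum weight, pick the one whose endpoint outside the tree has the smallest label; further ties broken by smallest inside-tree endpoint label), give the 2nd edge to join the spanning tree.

B-C

Grow the tree from C using Prim:
Step 1: cheapest edge leaving the tree is C F (2); add F.
Step 2: cheapest edge leaving the tree is B C (9); add B.
Step 3: cheapest edge leaving the tree is B E (8); add E.
Step 4: cheapest edge leaving the tree is B D (10); add D.
The 2nd edge added is B C.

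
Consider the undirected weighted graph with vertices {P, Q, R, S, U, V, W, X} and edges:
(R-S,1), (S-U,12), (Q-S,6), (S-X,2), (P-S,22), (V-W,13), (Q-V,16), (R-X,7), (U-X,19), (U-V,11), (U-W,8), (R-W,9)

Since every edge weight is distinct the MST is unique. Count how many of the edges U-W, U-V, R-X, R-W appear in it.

Kruskal's algorithm — process edges by increasing weight (ties by edge label):
R-S (1): add — endpoints in different components.
S-X (2): add — endpoints in different components.
Q-S (6): add — endpoints in different components.
R-X (7): skip — X and R already connected.
U-W (8): add — endpoints in different components.
R-W (9): add — endpoints in different components.
U-V (11): add — endpoints in different components.
S-U (12): skip — U and S already connected.
V-W (13): skip — V and W already connected.
Q-V (16): skip — V and Q already connected.
U-X (19): skip — X and U already connected.
P-S (22): add — endpoints in different components.
MST edge set: {R-S, S-X, Q-S, U-W, R-W, U-V, P-S}.
Of the listed edges, {U-W, U-V, R-W} are in the MST → 3.

3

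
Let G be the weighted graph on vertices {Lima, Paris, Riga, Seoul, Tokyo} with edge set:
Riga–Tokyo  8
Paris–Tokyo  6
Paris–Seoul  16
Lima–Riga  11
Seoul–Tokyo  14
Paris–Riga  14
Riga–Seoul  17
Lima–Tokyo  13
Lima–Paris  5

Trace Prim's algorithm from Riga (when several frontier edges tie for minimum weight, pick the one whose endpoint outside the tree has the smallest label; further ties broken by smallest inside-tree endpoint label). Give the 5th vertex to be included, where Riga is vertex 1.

Grow the tree from Riga using Prim:
Step 1: frontier [Riga–Tokyo 8, Lima–Riga 11, Paris–Riga 14, Riga–Seoul 17] → take Riga–Tokyo (8); add Tokyo.
Step 2: frontier [Lima–Riga 11, Paris–Riga 14, Riga–Seoul 17, Paris–Tokyo 6, Lima–Tokyo 13, Seoul–Tokyo 14] → take Paris–Tokyo (6); add Paris.
Step 3: frontier [Lima–Paris 5, Paris–Seoul 16, Lima–Riga 11, Riga–Seoul 17, Lima–Tokyo 13, Seoul–Tokyo 14] → take Lima–Paris (5); add Lima.
Step 4: frontier [Paris–Seoul 16, Riga–Seoul 17, Seoul–Tokyo 14] → take Seoul–Tokyo (14); add Seoul.
Vertex order: Riga, Tokyo, Paris, Lima, Seoul. The 5th vertex is Seoul.

Seoul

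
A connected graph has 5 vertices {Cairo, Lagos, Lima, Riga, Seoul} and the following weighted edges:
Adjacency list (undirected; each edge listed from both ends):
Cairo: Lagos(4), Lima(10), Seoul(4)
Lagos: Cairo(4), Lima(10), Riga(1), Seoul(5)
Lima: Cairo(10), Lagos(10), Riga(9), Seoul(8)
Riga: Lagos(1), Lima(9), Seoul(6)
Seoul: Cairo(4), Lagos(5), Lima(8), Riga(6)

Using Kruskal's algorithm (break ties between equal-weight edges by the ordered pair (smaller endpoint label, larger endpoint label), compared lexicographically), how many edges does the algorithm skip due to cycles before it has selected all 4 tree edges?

Sort edges by weight, then run Kruskal:
Lagos Riga (1): add. Components now {Lagos,Riga} {Cairo} {Lima} {Seoul}
Cairo Lagos (4): add. Components now {Cairo,Lagos,Riga} {Lima} {Seoul}
Cairo Seoul (4): add. Components now {Cairo,Lagos,Riga,Seoul} {Lima}
Lagos Seoul (5): skip — Lagos and Seoul already connected.
Riga Seoul (6): skip — Riga and Seoul already connected.
Lima Seoul (8): add. Components now {Cairo,Lagos,Lima,Riga,Seoul}
Edges rejected before the tree was complete: 2.

2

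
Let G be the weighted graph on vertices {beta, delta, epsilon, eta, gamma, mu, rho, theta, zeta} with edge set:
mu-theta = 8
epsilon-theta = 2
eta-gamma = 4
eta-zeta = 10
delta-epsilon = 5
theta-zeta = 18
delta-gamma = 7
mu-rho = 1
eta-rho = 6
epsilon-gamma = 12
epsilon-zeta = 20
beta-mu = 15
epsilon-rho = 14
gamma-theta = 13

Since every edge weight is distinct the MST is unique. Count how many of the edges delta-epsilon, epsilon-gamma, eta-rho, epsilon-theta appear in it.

Kruskal: consider edges lightest-first.
mu-rho (1): add — endpoints in different components.
epsilon-theta (2): add — endpoints in different components.
eta-gamma (4): add — endpoints in different components.
delta-epsilon (5): add — endpoints in different components.
eta-rho (6): add — endpoints in different components.
delta-gamma (7): add — endpoints in different components.
mu-theta (8): skip — mu and theta already connected.
eta-zeta (10): add — endpoints in different components.
epsilon-gamma (12): skip — gamma and epsilon already connected.
gamma-theta (13): skip — gamma and theta already connected.
epsilon-rho (14): skip — rho and epsilon already connected.
beta-mu (15): add — endpoints in different components.
MST edge set: {mu-rho, epsilon-theta, eta-gamma, delta-epsilon, eta-rho, delta-gamma, eta-zeta, beta-mu}.
Of the listed edges, {delta-epsilon, eta-rho, epsilon-theta} are in the MST → 3.

3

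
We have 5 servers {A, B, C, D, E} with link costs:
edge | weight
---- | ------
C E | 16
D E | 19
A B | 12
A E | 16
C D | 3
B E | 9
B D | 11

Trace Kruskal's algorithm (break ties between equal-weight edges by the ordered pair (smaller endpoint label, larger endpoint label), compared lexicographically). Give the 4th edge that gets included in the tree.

A-B

Kruskal's algorithm — process edges by increasing weight (ties by edge label):
C D (3): add. Components now {A} {B} {C,D} {E}
B E (9): add. Components now {A} {B,E} {C,D}
B D (11): add. Components now {A} {B,C,D,E}
A B (12): add. Components now {A,B,C,D,E}
The 4th edge added is A B.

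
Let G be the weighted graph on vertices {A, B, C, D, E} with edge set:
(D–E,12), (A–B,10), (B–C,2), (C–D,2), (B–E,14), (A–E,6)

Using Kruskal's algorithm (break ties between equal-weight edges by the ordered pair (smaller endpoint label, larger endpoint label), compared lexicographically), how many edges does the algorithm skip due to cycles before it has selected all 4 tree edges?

Kruskal: consider edges lightest-first.
B–C (2): add — endpoints in different components.
C–D (2): add — endpoints in different components.
A–E (6): add — endpoints in different components.
A–B (10): add — endpoints in different components.
Edges rejected before the tree was complete: 0.

0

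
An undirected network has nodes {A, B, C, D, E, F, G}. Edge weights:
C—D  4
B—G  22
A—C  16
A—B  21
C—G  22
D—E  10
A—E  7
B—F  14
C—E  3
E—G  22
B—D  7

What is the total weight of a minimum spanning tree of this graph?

57

Prim's algorithm from E:
Step 1: cheapest edge leaving the tree is C—E (3); add C.
Step 2: cheapest edge leaving the tree is C—D (4); add D.
Step 3: cheapest edge leaving the tree is A—E (7); add A.
Step 4: cheapest edge leaving the tree is B—D (7); add B.
Step 5: cheapest edge leaving the tree is B—F (14); add F.
Step 6: cheapest edge leaving the tree is B—G (22); add G.
MST edges: C—E, C—D, A—E, B—D, B—F, B—G; total weight 3+4+7+7+14+22 = 57.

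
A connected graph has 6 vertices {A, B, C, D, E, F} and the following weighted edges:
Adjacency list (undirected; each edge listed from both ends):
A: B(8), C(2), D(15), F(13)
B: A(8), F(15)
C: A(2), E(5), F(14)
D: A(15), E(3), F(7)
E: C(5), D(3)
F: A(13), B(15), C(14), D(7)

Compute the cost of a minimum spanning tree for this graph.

25

Sort edges by weight, then run Kruskal:
A-C (2): add — endpoints in different components.
D-E (3): add — endpoints in different components.
C-E (5): add — endpoints in different components.
D-F (7): add — endpoints in different components.
A-B (8): add — endpoints in different components.
MST edges: A-C, D-E, C-E, D-F, A-B; total weight 2+3+5+7+8 = 25.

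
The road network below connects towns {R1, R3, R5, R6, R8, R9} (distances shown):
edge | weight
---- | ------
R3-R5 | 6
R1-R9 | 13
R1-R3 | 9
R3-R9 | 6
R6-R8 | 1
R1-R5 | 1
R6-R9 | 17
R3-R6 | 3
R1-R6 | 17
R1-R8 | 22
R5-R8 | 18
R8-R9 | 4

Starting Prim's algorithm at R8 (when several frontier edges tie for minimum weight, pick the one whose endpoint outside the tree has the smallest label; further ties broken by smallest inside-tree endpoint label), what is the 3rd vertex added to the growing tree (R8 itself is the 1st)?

R3

Prim's algorithm from R8:
Step 1: cheapest edge leaving the tree is R6-R8 (1); add R6.
Step 2: cheapest edge leaving the tree is R3-R6 (3); add R3.
Step 3: cheapest edge leaving the tree is R8-R9 (4); add R9.
Step 4: cheapest edge leaving the tree is R3-R5 (6); add R5.
Step 5: cheapest edge leaving the tree is R1-R5 (1); add R1.
Vertex order: R8, R6, R3, R9, R5, R1. The 3rd vertex is R3.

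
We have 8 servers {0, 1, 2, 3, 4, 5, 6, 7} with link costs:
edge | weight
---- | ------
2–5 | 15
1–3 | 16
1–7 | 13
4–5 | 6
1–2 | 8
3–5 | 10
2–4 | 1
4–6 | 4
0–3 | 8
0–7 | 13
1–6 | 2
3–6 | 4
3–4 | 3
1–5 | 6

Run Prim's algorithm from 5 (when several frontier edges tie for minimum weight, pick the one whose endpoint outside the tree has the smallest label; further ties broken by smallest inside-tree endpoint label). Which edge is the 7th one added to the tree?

Prim's algorithm from 5:
Step 1: frontier [1–5 6, 4–5 6, 3–5 10, 2–5 15] → take 1–5 (6); add 1.
Step 2: frontier [1–6 2, 1–2 8, 1–7 13, 1–3 16, 4–5 6, 3–5 10, 2–5 15] → take 1–6 (2); add 6.
Step 3: frontier [1–2 8, 1–7 13, 1–3 16, 4–5 6, 3–5 10, 2–5 15, 3–6 4, 4–6 4] → take 3–6 (4); add 3.
Step 4: frontier [1–2 8, 1–7 13, 3–4 3, 0–3 8, 4–5 6, 2–5 15, 4–6 4] → take 3–4 (3); add 4.
Step 5: frontier [1–2 8, 1–7 13, 0–3 8, 2–4 1, 2–5 15] → take 2–4 (1); add 2.
Step 6: frontier [1–7 13, 0–3 8] → take 0–3 (8); add 0.
Step 7: frontier [0–7 13, 1–7 13] → take 0–7 (13); add 7.
The 7th edge added is 0–7.

0-7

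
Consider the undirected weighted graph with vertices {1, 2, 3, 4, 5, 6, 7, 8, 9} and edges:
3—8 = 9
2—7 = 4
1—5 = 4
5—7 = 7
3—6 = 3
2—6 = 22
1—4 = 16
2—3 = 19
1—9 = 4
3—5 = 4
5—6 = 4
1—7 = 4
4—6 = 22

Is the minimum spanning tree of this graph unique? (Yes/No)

No

Kruskal's algorithm — process edges by increasing weight (ties by edge label):
3—6 (3): add — endpoints in different components.
1—5 (4): add — endpoints in different components.
1—7 (4): add — endpoints in different components.
1—9 (4): add — endpoints in different components.
2—7 (4): add — endpoints in different components.
3—5 (4): add — endpoints in different components.
5—6 (4): skip — 5 and 6 already connected.
5—7 (7): skip — 5 and 7 already connected.
3—8 (9): add — endpoints in different components.
1—4 (16): add — endpoints in different components.
Non-tree edge 5—6 has weight 4, equal to the heaviest edge on its tree cycle — swapping gives another MST of the same weight. Not unique.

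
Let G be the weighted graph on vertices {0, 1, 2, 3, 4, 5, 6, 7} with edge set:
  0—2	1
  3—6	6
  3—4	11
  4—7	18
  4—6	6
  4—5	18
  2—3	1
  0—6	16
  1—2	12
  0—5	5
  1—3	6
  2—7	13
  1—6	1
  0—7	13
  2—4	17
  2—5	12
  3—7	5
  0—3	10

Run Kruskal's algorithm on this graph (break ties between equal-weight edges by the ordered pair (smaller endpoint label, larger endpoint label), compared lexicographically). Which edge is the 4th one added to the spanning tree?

Kruskal's algorithm — process edges by increasing weight (ties by edge label):
0—2 (1): add — endpoints in different components.
1—6 (1): add — endpoints in different components.
2—3 (1): add — endpoints in different components.
0—5 (5): add — endpoints in different components.
3—7 (5): add — endpoints in different components.
1—3 (6): add — endpoints in different components.
3—6 (6): skip — 3 and 6 already connected.
4—6 (6): add — endpoints in different components.
The 4th edge added is 0—5.

0-5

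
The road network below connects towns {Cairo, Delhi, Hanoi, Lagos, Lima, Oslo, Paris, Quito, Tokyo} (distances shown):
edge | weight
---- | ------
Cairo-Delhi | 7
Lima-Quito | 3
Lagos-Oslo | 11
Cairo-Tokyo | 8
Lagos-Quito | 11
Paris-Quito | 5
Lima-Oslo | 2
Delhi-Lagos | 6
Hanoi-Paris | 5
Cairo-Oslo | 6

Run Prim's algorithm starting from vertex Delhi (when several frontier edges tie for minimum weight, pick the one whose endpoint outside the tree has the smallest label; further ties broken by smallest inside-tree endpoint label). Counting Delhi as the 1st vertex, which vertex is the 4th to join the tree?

Prim, starting at Delhi.
Step 1: cheapest edge leaving the tree is Delhi-Lagos (6); add Lagos.
Step 2: cheapest edge leaving the tree is Cairo-Delhi (7); add Cairo.
Step 3: cheapest edge leaving the tree is Cairo-Oslo (6); add Oslo.
Step 4: cheapest edge leaving the tree is Lima-Oslo (2); add Lima.
Step 5: cheapest edge leaving the tree is Lima-Quito (3); add Quito.
Step 6: cheapest edge leaving the tree is Paris-Quito (5); add Paris.
Step 7: cheapest edge leaving the tree is Hanoi-Paris (5); add Hanoi.
Step 8: cheapest edge leaving the tree is Cairo-Tokyo (8); add Tokyo.
Vertex order: Delhi, Lagos, Cairo, Oslo, Lima, Quito, Paris, Hanoi, Tokyo. The 4th vertex is Oslo.

Oslo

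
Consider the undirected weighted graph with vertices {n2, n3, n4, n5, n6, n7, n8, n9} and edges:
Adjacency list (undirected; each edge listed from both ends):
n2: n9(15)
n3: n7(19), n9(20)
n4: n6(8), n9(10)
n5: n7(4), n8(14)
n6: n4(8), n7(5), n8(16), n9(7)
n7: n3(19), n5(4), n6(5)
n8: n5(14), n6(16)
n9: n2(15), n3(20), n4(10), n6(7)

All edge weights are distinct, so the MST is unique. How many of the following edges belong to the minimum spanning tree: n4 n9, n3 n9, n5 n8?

1

Sort edges by weight, then run Kruskal:
n5 n7 (4): add — endpoints in different components.
n6 n7 (5): add — endpoints in different components.
n6 n9 (7): add — endpoints in different components.
n4 n6 (8): add — endpoints in different components.
n4 n9 (10): skip — n9 and n4 already connected.
n5 n8 (14): add — endpoints in different components.
n2 n9 (15): add — endpoints in different components.
n6 n8 (16): skip — n6 and n8 already connected.
n3 n7 (19): add — endpoints in different components.
MST edge set: {n5 n7, n6 n7, n6 n9, n4 n6, n5 n8, n2 n9, n3 n7}.
Of the listed edges, {n5 n8} are in the MST → 1.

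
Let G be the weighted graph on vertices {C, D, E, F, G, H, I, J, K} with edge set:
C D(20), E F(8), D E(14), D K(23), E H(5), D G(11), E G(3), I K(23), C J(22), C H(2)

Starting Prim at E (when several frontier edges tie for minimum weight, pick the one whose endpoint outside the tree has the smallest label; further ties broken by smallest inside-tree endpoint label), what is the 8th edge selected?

Grow the tree from E using Prim:
Step 1: cheapest edge leaving the tree is E G (3); add G.
Step 2: cheapest edge leaving the tree is E H (5); add H.
Step 3: cheapest edge leaving the tree is C H (2); add C.
Step 4: cheapest edge leaving the tree is E F (8); add F.
Step 5: cheapest edge leaving the tree is D G (11); add D.
Step 6: cheapest edge leaving the tree is C J (22); add J.
Step 7: cheapest edge leaving the tree is D K (23); add K.
Step 8: cheapest edge leaving the tree is I K (23); add I.
The 8th edge added is I K.

I-K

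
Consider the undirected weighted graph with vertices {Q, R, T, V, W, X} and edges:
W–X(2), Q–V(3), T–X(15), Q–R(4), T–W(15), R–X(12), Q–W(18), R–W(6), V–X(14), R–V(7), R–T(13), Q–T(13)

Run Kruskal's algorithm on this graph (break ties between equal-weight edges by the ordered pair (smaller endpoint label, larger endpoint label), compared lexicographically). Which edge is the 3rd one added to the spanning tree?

Q-R

Kruskal: consider edges lightest-first.
W–X (2): add. Components now {W,X} {V} {R} {T} {Q}
Q–V (3): add. Components now {W,X} {Q,V} {R} {T}
Q–R (4): add. Components now {W,X} {Q,R,V} {T}
R–W (6): add. Components now {Q,R,V,W,X} {T}
R–V (7): skip — V and R already connected.
R–X (12): skip — X and R already connected.
Q–T (13): add. Components now {Q,R,T,V,W,X}
The 3rd edge added is Q–R.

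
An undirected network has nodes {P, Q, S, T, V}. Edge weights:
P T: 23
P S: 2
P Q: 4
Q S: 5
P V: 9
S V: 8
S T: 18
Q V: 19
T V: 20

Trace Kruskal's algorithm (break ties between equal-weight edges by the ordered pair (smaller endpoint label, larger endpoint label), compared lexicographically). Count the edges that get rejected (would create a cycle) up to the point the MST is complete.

2

Kruskal's algorithm — process edges by increasing weight (ties by edge label):
P S (2): add — endpoints in different components.
P Q (4): add — endpoints in different components.
Q S (5): skip — Q and S already connected.
S V (8): add — endpoints in different components.
P V (9): skip — V and P already connected.
S T (18): add — endpoints in different components.
Edges rejected before the tree was complete: 2.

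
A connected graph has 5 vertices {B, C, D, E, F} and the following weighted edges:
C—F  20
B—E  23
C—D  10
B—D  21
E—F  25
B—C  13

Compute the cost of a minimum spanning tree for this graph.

Kruskal: consider edges lightest-first.
C—D (10): add — endpoints in different components.
B—C (13): add — endpoints in different components.
C—F (20): add — endpoints in different components.
B—D (21): skip — B and D already connected.
B—E (23): add — endpoints in different components.
MST edges: C—D, B—C, C—F, B—E; total weight 10+13+20+23 = 66.

66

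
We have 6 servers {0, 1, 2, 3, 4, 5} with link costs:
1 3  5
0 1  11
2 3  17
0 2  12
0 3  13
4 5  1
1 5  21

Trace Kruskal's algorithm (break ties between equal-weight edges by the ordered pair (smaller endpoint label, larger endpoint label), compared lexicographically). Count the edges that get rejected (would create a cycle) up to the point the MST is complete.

Kruskal: consider edges lightest-first.
4 5 (1): add. Components now {0} {1} {2} {3} {4,5}
1 3 (5): add. Components now {0} {1,3} {2} {4,5}
0 1 (11): add. Components now {0,1,3} {2} {4,5}
0 2 (12): add. Components now {0,1,2,3} {4,5}
0 3 (13): skip — 0 and 3 already connected.
2 3 (17): skip — 2 and 3 already connected.
1 5 (21): add. Components now {0,1,2,3,4,5}
Edges rejected before the tree was complete: 2.

2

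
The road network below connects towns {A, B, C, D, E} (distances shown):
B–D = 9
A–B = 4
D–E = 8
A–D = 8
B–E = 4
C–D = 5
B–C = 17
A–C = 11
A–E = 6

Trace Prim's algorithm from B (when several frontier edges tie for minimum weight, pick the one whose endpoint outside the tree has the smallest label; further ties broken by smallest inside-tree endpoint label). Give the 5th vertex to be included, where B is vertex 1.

Prim, starting at B.
Step 1: cheapest edge leaving the tree is A–B (4); add A.
Step 2: cheapest edge leaving the tree is B–E (4); add E.
Step 3: cheapest edge leaving the tree is A–D (8); add D.
Step 4: cheapest edge leaving the tree is C–D (5); add C.
Vertex order: B, A, E, D, C. The 5th vertex is C.

C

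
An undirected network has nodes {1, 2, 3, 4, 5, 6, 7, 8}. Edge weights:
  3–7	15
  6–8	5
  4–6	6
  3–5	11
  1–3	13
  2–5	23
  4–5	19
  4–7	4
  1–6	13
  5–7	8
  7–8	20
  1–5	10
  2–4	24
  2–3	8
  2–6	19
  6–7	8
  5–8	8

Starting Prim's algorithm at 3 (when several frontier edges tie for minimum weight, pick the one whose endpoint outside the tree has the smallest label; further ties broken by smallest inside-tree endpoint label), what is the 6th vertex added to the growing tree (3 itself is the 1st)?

Prim, starting at 3.
Step 1: cheapest edge leaving the tree is 2–3 (8); add 2.
Step 2: cheapest edge leaving the tree is 3–5 (11); add 5.
Step 3: cheapest edge leaving the tree is 5–7 (8); add 7.
Step 4: cheapest edge leaving the tree is 4–7 (4); add 4.
Step 5: cheapest edge leaving the tree is 4–6 (6); add 6.
Step 6: cheapest edge leaving the tree is 6–8 (5); add 8.
Step 7: cheapest edge leaving the tree is 1–5 (10); add 1.
Vertex order: 3, 2, 5, 7, 4, 6, 8, 1. The 6th vertex is 6.

6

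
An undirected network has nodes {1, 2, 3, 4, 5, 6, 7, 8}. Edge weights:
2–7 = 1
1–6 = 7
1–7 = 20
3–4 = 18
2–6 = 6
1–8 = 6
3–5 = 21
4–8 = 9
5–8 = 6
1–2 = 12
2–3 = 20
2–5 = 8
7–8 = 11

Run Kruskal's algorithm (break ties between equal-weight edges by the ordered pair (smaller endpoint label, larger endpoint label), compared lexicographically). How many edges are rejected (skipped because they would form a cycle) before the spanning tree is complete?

Kruskal's algorithm — process edges by increasing weight (ties by edge label):
2–7 (1): add — endpoints in different components.
1–8 (6): add — endpoints in different components.
2–6 (6): add — endpoints in different components.
5–8 (6): add — endpoints in different components.
1–6 (7): add — endpoints in different components.
2–5 (8): skip — 2 and 5 already connected.
4–8 (9): add — endpoints in different components.
7–8 (11): skip — 7 and 8 already connected.
1–2 (12): skip — 1 and 2 already connected.
3–4 (18): add — endpoints in different components.
Edges rejected before the tree was complete: 3.

3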